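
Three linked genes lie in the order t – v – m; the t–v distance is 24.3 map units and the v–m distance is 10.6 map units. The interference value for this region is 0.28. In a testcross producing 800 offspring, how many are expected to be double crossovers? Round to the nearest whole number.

15

Map distances give recombination frequencies of 0.243 and 0.106 for the two intervals.
With interference 0.28 (so coincidence = 0.72), expected double-crossover frequency = 0.243 × 0.106 × 0.72 = 0.01855.
Expected number = 0.01855 × 800 = 14.84 ≈ 15.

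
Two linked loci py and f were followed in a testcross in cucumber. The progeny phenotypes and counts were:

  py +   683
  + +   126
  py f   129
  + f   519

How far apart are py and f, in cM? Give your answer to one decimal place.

17.5 cM

The two most frequent classes, + f (519) and py + (683), are the parental types, so the F1 was + f / py +.
The recombinant classes are + + and py f: 126 + 129 = 255.
Recombination frequency = 255/1457 = 0.1750 ≈ 17.5%, i.e. 17.5 cM.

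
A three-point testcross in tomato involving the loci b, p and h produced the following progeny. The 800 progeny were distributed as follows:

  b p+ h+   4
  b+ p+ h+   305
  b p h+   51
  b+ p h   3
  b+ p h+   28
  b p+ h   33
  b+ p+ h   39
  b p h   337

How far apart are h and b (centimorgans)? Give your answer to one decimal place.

12.1 centimorgans

The two most frequent reciprocal classes, b+ p+ h+ and b p h, are the parental types, so the F1 was b+ p+ h+ / b p h.
The two rarest classes, b p+ h+ and b+ p h, are the double crossovers. Comparing them with the parentals, only the b allele has switched, so b is the middle locus and the order is p – b – h.
Crossovers in the b–h interval produce the single-crossover classes b+ p+ h and b p h+ (39 + 51 = 90) plus the double crossovers (7).
RF(b–h) = (90 + 7) / 800 = 97/800 = 0.1212 → 12.1 centimorgans.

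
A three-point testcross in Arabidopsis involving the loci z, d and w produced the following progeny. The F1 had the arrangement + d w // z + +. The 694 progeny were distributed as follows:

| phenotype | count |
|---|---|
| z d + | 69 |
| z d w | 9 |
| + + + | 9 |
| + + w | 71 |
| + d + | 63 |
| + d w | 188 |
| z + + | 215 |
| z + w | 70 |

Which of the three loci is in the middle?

z

The two rarest classes, z d w and + + +, are the double crossovers. Comparing them with the parentals, only the z allele has switched, so z is the middle locus and the order is d – z – w.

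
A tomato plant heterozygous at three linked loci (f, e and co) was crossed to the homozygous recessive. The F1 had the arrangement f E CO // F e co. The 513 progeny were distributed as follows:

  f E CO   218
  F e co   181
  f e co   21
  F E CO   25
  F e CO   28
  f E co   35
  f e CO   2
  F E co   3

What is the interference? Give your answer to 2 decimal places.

0.26

The two rarest classes, f e CO and F E co, are the double crossovers. Comparing them with the parentals, only the e allele has switched, so e is the middle locus and the order is f – e – co.
f–e: (46 + 5)/513 = 0.0994; e–co: (63 + 5)/513 = 0.1326.
Expected DCO frequency = 0.0994 × 0.1326 ≈ 0.01318; observed = 5/513 ≈ 0.00975.
Coefficient of coincidence = 0.00975/0.01318 ≈ 0.74; interference = 1 − 0.74 = 0.26.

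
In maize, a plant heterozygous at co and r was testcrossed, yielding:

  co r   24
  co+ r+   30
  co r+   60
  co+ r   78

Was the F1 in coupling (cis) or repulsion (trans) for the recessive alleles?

The two most frequent classes are co+ r (78) and co r+ (60); these are the parental (non-recombinant) types.
So the F1 carried co+ r on one chromosome and co r+ on the other — the recessive alleles are on opposite chromosomes (trans / repulsion).

trans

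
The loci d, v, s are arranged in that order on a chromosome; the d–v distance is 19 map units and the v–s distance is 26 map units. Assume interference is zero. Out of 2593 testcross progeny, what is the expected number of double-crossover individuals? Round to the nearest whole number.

128

Map distances give recombination frequencies of 0.190 and 0.260 for the two intervals.
With no interference, expected double-crossover frequency = 0.190 × 0.260 = 0.04940.
Expected number = 0.04940 × 2593 = 128.09 ≈ 128.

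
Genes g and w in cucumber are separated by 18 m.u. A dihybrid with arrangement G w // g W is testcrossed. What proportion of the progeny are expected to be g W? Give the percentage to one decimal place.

A map distance of 18 m.u. corresponds to a recombination frequency of 0.180.
The F1 is G w / g W, so g W is a parental gamete class with expected frequency (1 − r)/2 = 0.820/2 = 0.4100.
That is 0.4100 = 41.0% of the progeny.

41.0%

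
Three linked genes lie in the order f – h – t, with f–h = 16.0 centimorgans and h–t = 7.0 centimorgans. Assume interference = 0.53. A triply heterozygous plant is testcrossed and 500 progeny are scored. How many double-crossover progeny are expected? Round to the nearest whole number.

Map distances give recombination frequencies of 0.160 and 0.070 for the two intervals.
With interference 0.53 (so coincidence = 0.47), expected double-crossover frequency = 0.160 × 0.070 × 0.47 = 0.00526.
Expected number = 0.00526 × 500 = 2.63 ≈ 3.

3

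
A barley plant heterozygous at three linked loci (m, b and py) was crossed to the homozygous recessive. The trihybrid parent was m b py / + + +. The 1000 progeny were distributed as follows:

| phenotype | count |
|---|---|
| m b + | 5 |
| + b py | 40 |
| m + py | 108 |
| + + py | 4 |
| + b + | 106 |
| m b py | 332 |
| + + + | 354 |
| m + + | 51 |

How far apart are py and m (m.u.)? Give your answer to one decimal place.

The two rarest classes, m b + and + + py, are the double crossovers. Comparing them with the parentals, only the py allele has switched, so py is the middle locus and the order is m – py – b.
Crossovers in the m–py interval produce the single-crossover classes + b py and m + + (40 + 51 = 91) plus the double crossovers (9).
RF(m–py) = (91 + 9) / 1000 = 100/1000 = 0.1000 → 10.0 m.u.

10.0 m.u.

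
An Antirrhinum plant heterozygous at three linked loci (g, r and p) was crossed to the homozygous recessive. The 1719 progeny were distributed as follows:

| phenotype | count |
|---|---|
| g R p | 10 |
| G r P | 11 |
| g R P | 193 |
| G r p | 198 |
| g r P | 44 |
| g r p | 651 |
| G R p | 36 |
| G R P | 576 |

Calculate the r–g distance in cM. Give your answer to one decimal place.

24.0 cM

The two most frequent reciprocal classes, G R P and g r p, are the parental types, so the F1 was G R P / g r p.
The two rarest classes, G r P and g R p, are the double crossovers. Comparing them with the parentals, only the r allele has switched, so r is the middle locus and the order is p – r – g.
Crossovers in the r–g interval produce the single-crossover classes g R P and G r p (193 + 198 = 391) plus the double crossovers (21).
RF(r–g) = (391 + 21) / 1719 = 412/1719 = 0.2397 → 24.0 cM.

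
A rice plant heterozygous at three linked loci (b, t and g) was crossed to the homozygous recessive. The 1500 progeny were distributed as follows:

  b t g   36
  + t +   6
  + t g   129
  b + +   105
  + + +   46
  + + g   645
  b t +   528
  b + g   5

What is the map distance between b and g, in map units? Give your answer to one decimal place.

The two most frequent reciprocal classes, + + g and b t +, are the parental types, so the F1 was + + g / b t +.
The two rarest classes, b + g and + t +, are the double crossovers. Comparing them with the parentals, only the b allele has switched, so b is the middle locus and the order is g – b – t.
Crossovers in the g–b interval produce the single-crossover classes + + + and b t g (46 + 36 = 82) plus the double crossovers (11).
RF(g–b) = (82 + 11) / 1500 = 93/1500 = 0.0620 → 6.2 map units.

6.2 map units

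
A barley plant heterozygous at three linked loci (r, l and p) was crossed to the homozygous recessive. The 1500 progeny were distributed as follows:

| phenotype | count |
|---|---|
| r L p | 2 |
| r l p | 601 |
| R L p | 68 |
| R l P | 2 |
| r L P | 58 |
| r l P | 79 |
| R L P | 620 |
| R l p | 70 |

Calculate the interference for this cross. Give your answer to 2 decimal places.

The two most frequent reciprocal classes, r l p and R L P, are the parental types, so the F1 was r l p / R L P.
The two rarest classes, r L p and R l P, are the double crossovers. Comparing them with the parentals, only the l allele has switched, so l is the middle locus and the order is r – l – p.
r–l: (128 + 4)/1500 = 0.0880; l–p: (147 + 4)/1500 = 0.1007.
Expected DCO frequency = 0.0880 × 0.1007 ≈ 0.00886; observed = 4/1500 ≈ 0.00267.
Coefficient of coincidence = 0.00267/0.00886 ≈ 0.30; interference = 1 − 0.30 = 0.70.

0.70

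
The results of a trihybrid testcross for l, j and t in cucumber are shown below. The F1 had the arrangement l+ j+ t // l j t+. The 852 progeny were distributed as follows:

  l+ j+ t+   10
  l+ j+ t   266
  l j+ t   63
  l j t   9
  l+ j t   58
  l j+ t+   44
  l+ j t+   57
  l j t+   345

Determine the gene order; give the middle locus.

t

The two rarest classes, l+ j+ t+ and l j t, are the double crossovers. Comparing them with the parentals, only the t allele has switched, so t is the middle locus and the order is j – t – l.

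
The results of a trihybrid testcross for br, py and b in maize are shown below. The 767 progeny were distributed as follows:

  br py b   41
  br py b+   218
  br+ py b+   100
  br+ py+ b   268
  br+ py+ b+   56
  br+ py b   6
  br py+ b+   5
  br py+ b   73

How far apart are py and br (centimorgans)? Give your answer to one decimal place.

The two most frequent reciprocal classes, br+ py+ b and br py b+, are the parental types, so the F1 was br+ py+ b / br py b+.
The two rarest classes, br+ py b and br py+ b+, are the double crossovers. Comparing them with the parentals, only the py allele has switched, so py is the middle locus and the order is b – py – br.
Crossovers in the py–br interval produce the single-crossover classes br py+ b and br+ py b+ (73 + 100 = 173) plus the double crossovers (11).
RF(py–br) = (173 + 11) / 767 = 184/767 = 0.2399 → 24.0 centimorgans.

24.0 centimorgans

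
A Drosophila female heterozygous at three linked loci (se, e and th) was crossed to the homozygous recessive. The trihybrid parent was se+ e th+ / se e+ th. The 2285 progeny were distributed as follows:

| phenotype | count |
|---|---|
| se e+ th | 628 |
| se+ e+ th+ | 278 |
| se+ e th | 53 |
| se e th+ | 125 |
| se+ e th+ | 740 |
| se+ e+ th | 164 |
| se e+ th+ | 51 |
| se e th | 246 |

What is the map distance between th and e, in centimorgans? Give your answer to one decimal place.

The two rarest classes, se+ e th and se e+ th+, are the double crossovers. Comparing them with the parentals, only the th allele has switched, so th is the middle locus and the order is se – th – e.
Crossovers in the th–e interval produce the single-crossover classes se+ e+ th+ and se e th (278 + 246 = 524) plus the double crossovers (104).
RF(th–e) = (524 + 104) / 2285 = 628/2285 = 0.2748 → 27.5 centimorgans.

27.5 centimorgans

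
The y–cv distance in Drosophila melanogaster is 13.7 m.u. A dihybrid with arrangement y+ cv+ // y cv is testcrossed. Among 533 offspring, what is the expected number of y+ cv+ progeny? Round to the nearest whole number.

230

A map distance of 13.7 m.u. corresponds to a recombination frequency of 0.137.
The F1 is y+ cv+ / y cv, so y+ cv+ is a parental gamete class with expected frequency (1 − r)/2 = 0.863/2 = 0.4315.
Expected number = 0.4315 × 533 = 229.99 ≈ 230.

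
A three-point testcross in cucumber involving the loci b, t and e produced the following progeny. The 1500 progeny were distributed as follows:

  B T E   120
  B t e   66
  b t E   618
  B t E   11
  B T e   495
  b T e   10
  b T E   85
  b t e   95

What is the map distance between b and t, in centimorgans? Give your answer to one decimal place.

11.5 centimorgans

The two most frequent reciprocal classes, b t E and B T e, are the parental types, so the F1 was b t E / B T e.
The two rarest classes, B t E and b T e, are the double crossovers. Comparing them with the parentals, only the b allele has switched, so b is the middle locus and the order is t – b – e.
Crossovers in the t–b interval produce the single-crossover classes b T E and B t e (85 + 66 = 151) plus the double crossovers (21).
RF(t–b) = (151 + 21) / 1500 = 172/1500 = 0.1147 → 11.5 centimorgans.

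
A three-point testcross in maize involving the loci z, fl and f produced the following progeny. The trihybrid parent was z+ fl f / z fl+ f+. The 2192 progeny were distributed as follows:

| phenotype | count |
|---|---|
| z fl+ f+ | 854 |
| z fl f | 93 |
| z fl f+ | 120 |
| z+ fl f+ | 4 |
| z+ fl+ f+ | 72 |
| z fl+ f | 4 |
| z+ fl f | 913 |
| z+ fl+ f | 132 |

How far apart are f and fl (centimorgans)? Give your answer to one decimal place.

11.9 centimorgans

The two rarest classes, z+ fl f+ and z fl+ f, are the double crossovers. Comparing them with the parentals, only the f allele has switched, so f is the middle locus and the order is z – f – fl.
Crossovers in the f–fl interval produce the single-crossover classes z+ fl+ f and z fl f+ (132 + 120 = 252) plus the double crossovers (8).
RF(f–fl) = (252 + 8) / 2192 = 260/2192 = 0.1186 → 11.9 centimorgans.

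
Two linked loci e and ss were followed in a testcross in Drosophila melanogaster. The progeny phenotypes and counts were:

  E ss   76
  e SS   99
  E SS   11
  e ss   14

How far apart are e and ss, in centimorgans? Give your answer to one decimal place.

12.5 centimorgans

The two most frequent classes, E ss (76) and e SS (99), are the parental types, so the F1 was E ss / e SS.
The recombinant classes are E SS and e ss: 11 + 14 = 25.
Recombination frequency = 25/200 = 0.1250 ≈ 12.5%, i.e. 12.5 centimorgans.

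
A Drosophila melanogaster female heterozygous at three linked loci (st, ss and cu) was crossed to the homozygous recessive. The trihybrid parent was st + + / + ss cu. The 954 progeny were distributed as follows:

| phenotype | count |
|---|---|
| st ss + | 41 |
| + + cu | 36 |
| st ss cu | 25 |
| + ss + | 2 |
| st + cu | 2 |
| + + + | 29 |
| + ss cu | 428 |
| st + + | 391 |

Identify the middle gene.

The two rarest classes, st + cu and + ss +, are the double crossovers. Comparing them with the parentals, only the cu allele has switched, so cu is the middle locus and the order is st – cu – ss.

cu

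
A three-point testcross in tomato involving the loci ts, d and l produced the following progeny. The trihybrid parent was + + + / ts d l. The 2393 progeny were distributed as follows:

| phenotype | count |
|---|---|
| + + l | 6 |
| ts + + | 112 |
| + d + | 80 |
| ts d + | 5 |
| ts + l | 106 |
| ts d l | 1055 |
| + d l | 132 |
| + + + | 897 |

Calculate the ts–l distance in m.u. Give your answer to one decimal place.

The two rarest classes, + + l and ts d +, are the double crossovers. Comparing them with the parentals, only the l allele has switched, so l is the middle locus and the order is ts – l – d.
Crossovers in the ts–l interval produce the single-crossover classes ts + + and + d l (112 + 132 = 244) plus the double crossovers (11).
RF(ts–l) = (244 + 11) / 2393 = 255/2393 = 0.1066 → 10.7 m.u.

10.7 m.u.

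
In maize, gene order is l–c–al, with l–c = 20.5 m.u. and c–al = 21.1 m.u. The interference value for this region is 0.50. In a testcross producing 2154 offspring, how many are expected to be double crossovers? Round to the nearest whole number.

Map distances give recombination frequencies of 0.205 and 0.211 for the two intervals.
With interference 0.50 (so coincidence = 0.50), expected double-crossover frequency = 0.205 × 0.211 × 0.50 = 0.02163.
Expected number = 0.02163 × 2154 = 46.59 ≈ 47.

47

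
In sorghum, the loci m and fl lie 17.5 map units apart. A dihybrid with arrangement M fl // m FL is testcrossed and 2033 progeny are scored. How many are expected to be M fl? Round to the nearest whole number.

839

A map distance of 17.5 map units corresponds to a recombination frequency of 0.175.
The F1 is M fl / m FL, so M fl is a parental gamete class with expected frequency (1 − r)/2 = 0.825/2 = 0.4125.
Expected number = 0.4125 × 2033 = 838.61 ≈ 839.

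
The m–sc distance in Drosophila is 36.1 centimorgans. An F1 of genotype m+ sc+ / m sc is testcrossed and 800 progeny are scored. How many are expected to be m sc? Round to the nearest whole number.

A map distance of 36.1 centimorgans corresponds to a recombination frequency of 0.361.
The F1 is m+ sc+ / m sc, so m sc is a parental gamete class with expected frequency (1 − r)/2 = 0.639/2 = 0.3195.
Expected number = 0.3195 × 800 = 255.60 ≈ 256.

256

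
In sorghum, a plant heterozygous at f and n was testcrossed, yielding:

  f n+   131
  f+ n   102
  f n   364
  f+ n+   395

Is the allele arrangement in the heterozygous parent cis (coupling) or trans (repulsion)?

cis

The two most frequent classes are f+ n+ (395) and f n (364); these are the parental (non-recombinant) types.
So the F1 carried f+ n+ on one chromosome and f n on the other — the recessive alleles are on the same chromosome (cis / coupling).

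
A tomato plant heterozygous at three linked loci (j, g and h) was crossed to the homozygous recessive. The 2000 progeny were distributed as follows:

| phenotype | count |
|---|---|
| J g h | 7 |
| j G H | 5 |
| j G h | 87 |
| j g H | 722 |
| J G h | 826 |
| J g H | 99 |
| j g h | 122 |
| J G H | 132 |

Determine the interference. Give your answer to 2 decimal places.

0.54

The two most frequent reciprocal classes, j g H and J G h, are the parental types, so the F1 was j g H / J G h.
The two rarest classes, j G H and J g h, are the double crossovers. Comparing them with the parentals, only the g allele has switched, so g is the middle locus and the order is j – g – h.
j–g: (186 + 12)/2000 = 0.0990; g–h: (254 + 12)/2000 = 0.1330.
Expected DCO frequency = 0.0990 × 0.1330 ≈ 0.01317; observed = 12/2000 ≈ 0.00600.
Coefficient of coincidence = 0.00600/0.01317 ≈ 0.46; interference = 1 − 0.46 = 0.54.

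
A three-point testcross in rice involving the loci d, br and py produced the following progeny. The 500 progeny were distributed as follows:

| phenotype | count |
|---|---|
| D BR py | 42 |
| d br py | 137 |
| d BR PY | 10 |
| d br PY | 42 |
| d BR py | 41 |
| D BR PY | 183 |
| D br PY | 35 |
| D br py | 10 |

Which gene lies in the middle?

d

The two most frequent reciprocal classes, D BR PY and d br py, are the parental types, so the F1 was D BR PY / d br py.
The two rarest classes, d BR PY and D br py, are the double crossovers. Comparing them with the parentals, only the d allele has switched, so d is the middle locus and the order is py – d – br.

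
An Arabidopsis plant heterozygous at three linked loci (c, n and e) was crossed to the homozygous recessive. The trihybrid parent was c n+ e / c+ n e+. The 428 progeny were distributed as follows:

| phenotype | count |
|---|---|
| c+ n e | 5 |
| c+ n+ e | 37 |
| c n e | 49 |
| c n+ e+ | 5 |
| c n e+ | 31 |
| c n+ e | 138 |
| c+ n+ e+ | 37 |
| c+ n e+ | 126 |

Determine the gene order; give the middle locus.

e

The two rarest classes, c n+ e+ and c+ n e, are the double crossovers. Comparing them with the parentals, only the e allele has switched, so e is the middle locus and the order is c – e – n.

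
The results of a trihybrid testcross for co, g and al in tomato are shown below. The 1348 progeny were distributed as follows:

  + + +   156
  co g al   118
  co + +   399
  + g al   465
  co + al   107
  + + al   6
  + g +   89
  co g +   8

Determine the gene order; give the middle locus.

g

The two most frequent reciprocal classes, + g al and co + +, are the parental types, so the F1 was + g al / co + +.
The two rarest classes, + + al and co g +, are the double crossovers. Comparing them with the parentals, only the g allele has switched, so g is the middle locus and the order is al – g – co.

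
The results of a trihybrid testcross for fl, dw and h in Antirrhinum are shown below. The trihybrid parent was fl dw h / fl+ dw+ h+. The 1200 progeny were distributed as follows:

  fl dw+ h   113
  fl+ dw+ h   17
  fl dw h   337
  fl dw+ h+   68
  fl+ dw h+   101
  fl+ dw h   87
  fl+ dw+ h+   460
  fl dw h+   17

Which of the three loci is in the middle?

The two rarest classes, fl dw h+ and fl+ dw+ h, are the double crossovers. Comparing them with the parentals, only the h allele has switched, so h is the middle locus and the order is fl – h – dw.

h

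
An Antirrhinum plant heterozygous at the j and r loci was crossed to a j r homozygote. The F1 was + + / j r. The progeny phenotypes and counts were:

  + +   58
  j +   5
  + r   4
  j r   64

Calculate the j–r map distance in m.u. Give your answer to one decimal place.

The recombinant classes are + r and j +: 4 + 5 = 9.
Recombination frequency = 9/131 = 0.0687 ≈ 6.9%, i.e. 6.9 m.u.

6.9 m.u.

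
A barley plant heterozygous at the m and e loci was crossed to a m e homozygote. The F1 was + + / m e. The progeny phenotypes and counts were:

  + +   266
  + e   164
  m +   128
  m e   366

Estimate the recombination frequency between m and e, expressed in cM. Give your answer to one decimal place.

The recombinant classes are + e and m +: 164 + 128 = 292.
Recombination frequency = 292/924 = 0.3160 ≈ 31.6%, i.e. 31.6 cM.

31.6 cM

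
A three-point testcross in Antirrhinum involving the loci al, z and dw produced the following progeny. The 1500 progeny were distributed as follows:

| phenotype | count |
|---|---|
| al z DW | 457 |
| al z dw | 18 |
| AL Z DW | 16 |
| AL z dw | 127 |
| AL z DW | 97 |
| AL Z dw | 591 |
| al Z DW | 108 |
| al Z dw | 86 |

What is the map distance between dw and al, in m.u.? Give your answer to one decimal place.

The two most frequent reciprocal classes, al z DW and AL Z dw, are the parental types, so the F1 was al z DW / AL Z dw.
The two rarest classes, al z dw and AL Z DW, are the double crossovers. Comparing them with the parentals, only the dw allele has switched, so dw is the middle locus and the order is al – dw – z.
Crossovers in the al–dw interval produce the single-crossover classes AL z DW and al Z dw (97 + 86 = 183) plus the double crossovers (34).
RF(al–dw) = (183 + 34) / 1500 = 217/1500 = 0.1447 → 14.5 m.u.

14.5 m.u.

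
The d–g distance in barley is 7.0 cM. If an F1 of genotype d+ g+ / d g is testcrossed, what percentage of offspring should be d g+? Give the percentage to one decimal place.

A map distance of 7.0 cM corresponds to a recombination frequency of 0.070.
The F1 is d+ g+ / d g, so d g+ is a recombinant gamete class with expected frequency r/2 = 0.070/2 = 0.0350.
That is 0.0350 = 3.5% of the progeny.

3.5%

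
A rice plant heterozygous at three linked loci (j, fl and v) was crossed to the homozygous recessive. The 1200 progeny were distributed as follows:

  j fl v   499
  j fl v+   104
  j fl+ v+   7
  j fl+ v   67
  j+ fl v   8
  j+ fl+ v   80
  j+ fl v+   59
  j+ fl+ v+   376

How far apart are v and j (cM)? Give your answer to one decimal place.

16.6 cM

The two most frequent reciprocal classes, j fl v and j+ fl+ v+, are the parental types, so the F1 was j fl v / j+ fl+ v+.
The two rarest classes, j+ fl v and j fl+ v+, are the double crossovers. Comparing them with the parentals, only the j allele has switched, so j is the middle locus and the order is v – j – fl.
Crossovers in the v–j interval produce the single-crossover classes j fl v+ and j+ fl+ v (104 + 80 = 184) plus the double crossovers (15).
RF(v–j) = (184 + 15) / 1200 = 199/1200 = 0.1658 → 16.6 cM.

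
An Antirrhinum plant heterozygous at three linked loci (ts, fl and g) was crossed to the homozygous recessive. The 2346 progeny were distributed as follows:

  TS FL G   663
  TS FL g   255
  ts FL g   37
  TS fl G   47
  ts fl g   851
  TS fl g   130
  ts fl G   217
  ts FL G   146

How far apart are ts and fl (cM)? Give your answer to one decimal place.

15.3 cM

The two most frequent reciprocal classes, TS FL G and ts fl g, are the parental types, so the F1 was TS FL G / ts fl g.
The two rarest classes, TS fl G and ts FL g, are the double crossovers. Comparing them with the parentals, only the fl allele has switched, so fl is the middle locus and the order is g – fl – ts.
Crossovers in the fl–ts interval produce the single-crossover classes ts FL G and TS fl g (146 + 130 = 276) plus the double crossovers (84).
RF(fl–ts) = (276 + 84) / 2346 = 360/2346 = 0.1535 → 15.3 cM.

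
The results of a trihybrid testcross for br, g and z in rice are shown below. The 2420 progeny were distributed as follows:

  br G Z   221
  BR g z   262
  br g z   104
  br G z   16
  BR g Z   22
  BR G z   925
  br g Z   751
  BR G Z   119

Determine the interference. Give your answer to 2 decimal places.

The two most frequent reciprocal classes, BR G z and br g Z, are the parental types, so the F1 was BR G z / br g Z.
The two rarest classes, br G z and BR g Z, are the double crossovers. Comparing them with the parentals, only the br allele has switched, so br is the middle locus and the order is z – br – g.
z–br: (223 + 38)/2420 = 0.1079; br–g: (483 + 38)/2420 = 0.2153.
Expected DCO frequency = 0.1079 × 0.2153 ≈ 0.02323; observed = 38/2420 ≈ 0.01570.
Coefficient of coincidence = 0.01570/0.02323 ≈ 0.68; interference = 1 − 0.68 = 0.32.

0.32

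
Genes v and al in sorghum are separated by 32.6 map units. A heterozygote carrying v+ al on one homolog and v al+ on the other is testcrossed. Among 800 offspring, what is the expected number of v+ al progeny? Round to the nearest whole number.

A map distance of 32.6 map units corresponds to a recombination frequency of 0.326.
The F1 is v+ al / v al+, so v+ al is a parental gamete class with expected frequency (1 − r)/2 = 0.674/2 = 0.3370.
Expected number = 0.3370 × 800 = 269.60 ≈ 270.

270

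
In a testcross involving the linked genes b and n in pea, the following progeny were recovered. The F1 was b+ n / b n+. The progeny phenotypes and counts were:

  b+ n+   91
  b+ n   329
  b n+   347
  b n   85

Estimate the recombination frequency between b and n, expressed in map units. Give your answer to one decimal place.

20.7 map units

The recombinant classes are b+ n+ and b n: 91 + 85 = 176.
Recombination frequency = 176/852 = 0.2066 ≈ 20.7%, i.e. 20.7 map units.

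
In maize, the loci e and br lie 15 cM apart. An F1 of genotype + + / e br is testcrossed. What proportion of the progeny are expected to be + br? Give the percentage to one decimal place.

7.5%

A map distance of 15 cM corresponds to a recombination frequency of 0.150.
The F1 is + + / e br, so + br is a recombinant gamete class with expected frequency r/2 = 0.150/2 = 0.0750.
That is 0.0750 = 7.5% of the progeny.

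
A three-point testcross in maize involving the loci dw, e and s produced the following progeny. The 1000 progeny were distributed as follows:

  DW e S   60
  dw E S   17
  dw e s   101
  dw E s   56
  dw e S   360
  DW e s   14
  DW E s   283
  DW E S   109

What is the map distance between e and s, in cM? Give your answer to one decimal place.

24.1 cM

The two most frequent reciprocal classes, DW E s and dw e S, are the parental types, so the F1 was DW E s / dw e S.
The two rarest classes, DW e s and dw E S, are the double crossovers. Comparing them with the parentals, only the e allele has switched, so e is the middle locus and the order is s – e – dw.
Crossovers in the s–e interval produce the single-crossover classes DW E S and dw e s (109 + 101 = 210) plus the double crossovers (31).
RF(s–e) = (210 + 31) / 1000 = 241/1000 = 0.2410 → 24.1 cM.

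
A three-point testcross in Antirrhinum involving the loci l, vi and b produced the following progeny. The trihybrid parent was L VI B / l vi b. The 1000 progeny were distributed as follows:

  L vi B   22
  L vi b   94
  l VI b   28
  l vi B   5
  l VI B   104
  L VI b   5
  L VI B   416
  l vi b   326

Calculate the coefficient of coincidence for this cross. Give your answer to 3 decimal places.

The two rarest classes, L VI b and l vi B, are the double crossovers. Comparing them with the parentals, only the b allele has switched, so b is the middle locus and the order is vi – b – l.
vi–b: (50 + 10)/1000 = 0.0600; b–l: (198 + 10)/1000 = 0.2080.
Expected DCO frequency = 0.0600 × 0.2080 ≈ 0.01248; observed = 10/1000 ≈ 0.01000.
Coefficient of coincidence = 0.01000/0.01248 ≈ 0.801.

0.801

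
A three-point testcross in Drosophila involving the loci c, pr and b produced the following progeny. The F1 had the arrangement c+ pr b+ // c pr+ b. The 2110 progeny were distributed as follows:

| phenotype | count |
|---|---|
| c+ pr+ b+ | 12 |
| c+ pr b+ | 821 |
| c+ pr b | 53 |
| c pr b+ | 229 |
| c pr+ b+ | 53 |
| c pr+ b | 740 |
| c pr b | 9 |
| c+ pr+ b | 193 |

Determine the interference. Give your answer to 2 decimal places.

0.21

The two rarest classes, c+ pr+ b+ and c pr b, are the double crossovers. Comparing them with the parentals, only the pr allele has switched, so pr is the middle locus and the order is c – pr – b.
c–pr: (422 + 21)/2110 = 0.2100; pr–b: (106 + 21)/2110 = 0.0602.
Expected DCO frequency = 0.2100 × 0.0602 ≈ 0.01264; observed = 21/2110 ≈ 0.00995.
Coefficient of coincidence = 0.00995/0.01264 ≈ 0.79; interference = 1 − 0.79 = 0.21.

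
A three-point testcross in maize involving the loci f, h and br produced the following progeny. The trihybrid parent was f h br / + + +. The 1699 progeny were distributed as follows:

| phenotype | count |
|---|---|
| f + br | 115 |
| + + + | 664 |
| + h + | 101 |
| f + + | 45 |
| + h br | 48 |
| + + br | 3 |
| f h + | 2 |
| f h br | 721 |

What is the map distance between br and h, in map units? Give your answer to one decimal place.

The two rarest classes, f h + and + + br, are the double crossovers. Comparing them with the parentals, only the br allele has switched, so br is the middle locus and the order is h – br – f.
Crossovers in the h–br interval produce the single-crossover classes f + br and + h + (115 + 101 = 216) plus the double crossovers (5).
RF(h–br) = (216 + 5) / 1699 = 221/1699 = 0.1301 → 13.0 map units.

13.0 map units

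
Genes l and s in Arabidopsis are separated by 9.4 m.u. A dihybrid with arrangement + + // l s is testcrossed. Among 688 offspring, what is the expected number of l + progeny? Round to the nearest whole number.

32

A map distance of 9.4 m.u. corresponds to a recombination frequency of 0.094.
The F1 is + + / l s, so l + is a recombinant gamete class with expected frequency r/2 = 0.094/2 = 0.0470.
Expected number = 0.0470 × 688 = 32.34 ≈ 32.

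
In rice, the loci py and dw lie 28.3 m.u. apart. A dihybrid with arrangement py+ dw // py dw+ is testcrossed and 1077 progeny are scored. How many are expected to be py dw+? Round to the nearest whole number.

A map distance of 28.3 m.u. corresponds to a recombination frequency of 0.283.
The F1 is py+ dw / py dw+, so py dw+ is a parental gamete class with expected frequency (1 − r)/2 = 0.717/2 = 0.3585.
Expected number = 0.3585 × 1077 = 386.10 ≈ 386.

386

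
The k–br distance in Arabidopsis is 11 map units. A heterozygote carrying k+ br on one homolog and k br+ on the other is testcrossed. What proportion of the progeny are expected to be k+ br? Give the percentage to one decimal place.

A map distance of 11 map units corresponds to a recombination frequency of 0.110.
The F1 is k+ br / k br+, so k+ br is a parental gamete class with expected frequency (1 − r)/2 = 0.890/2 = 0.4450.
That is 0.4450 = 44.5% of the progeny.

44.5%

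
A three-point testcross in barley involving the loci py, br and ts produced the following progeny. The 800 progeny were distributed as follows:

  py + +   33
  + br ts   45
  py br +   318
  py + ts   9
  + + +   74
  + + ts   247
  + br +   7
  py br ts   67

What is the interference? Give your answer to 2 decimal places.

The two most frequent reciprocal classes, py br + and + + ts, are the parental types, so the F1 was py br + / + + ts.
The two rarest classes, + br + and py + ts, are the double crossovers. Comparing them with the parentals, only the py allele has switched, so py is the middle locus and the order is br – py – ts.
br–py: (78 + 16)/800 = 0.1175; py–ts: (141 + 16)/800 = 0.1963.
Expected DCO frequency = 0.1175 × 0.1963 ≈ 0.02307; observed = 16/800 ≈ 0.02000.
Coefficient of coincidence = 0.02000/0.02307 ≈ 0.87; interference = 1 − 0.87 = 0.13.

0.13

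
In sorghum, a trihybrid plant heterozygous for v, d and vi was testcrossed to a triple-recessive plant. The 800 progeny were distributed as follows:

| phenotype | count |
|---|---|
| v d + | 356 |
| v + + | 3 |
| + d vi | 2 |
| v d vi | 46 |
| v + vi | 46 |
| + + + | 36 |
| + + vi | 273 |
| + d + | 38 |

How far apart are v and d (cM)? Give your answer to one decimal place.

The two most frequent reciprocal classes, v d + and + + vi, are the parental types, so the F1 was v d + / + + vi.
The two rarest classes, v + + and + d vi, are the double crossovers. Comparing them with the parentals, only the d allele has switched, so d is the middle locus and the order is v – d – vi.
Crossovers in the v–d interval produce the single-crossover classes + d + and v + vi (38 + 46 = 84) plus the double crossovers (5).
RF(v–d) = (84 + 5) / 800 = 89/800 = 0.1113 → 11.1 cM.

11.1 cM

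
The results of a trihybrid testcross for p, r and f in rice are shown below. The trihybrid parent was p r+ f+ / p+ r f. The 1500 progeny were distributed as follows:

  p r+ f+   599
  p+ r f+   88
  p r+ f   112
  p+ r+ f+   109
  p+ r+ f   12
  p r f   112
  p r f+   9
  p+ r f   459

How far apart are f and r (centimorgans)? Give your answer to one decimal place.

14.7 centimorgans

The two rarest classes, p r f+ and p+ r+ f, are the double crossovers. Comparing them with the parentals, only the r allele has switched, so r is the middle locus and the order is f – r – p.
Crossovers in the f–r interval produce the single-crossover classes p r+ f and p+ r f+ (112 + 88 = 200) plus the double crossovers (21).
RF(f–r) = (200 + 21) / 1500 = 221/1500 = 0.1473 → 14.7 centimorgans.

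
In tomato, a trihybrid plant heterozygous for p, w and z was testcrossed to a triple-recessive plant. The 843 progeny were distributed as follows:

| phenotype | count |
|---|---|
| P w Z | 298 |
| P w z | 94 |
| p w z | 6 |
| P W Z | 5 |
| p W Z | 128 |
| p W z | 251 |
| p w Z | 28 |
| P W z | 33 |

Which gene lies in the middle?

w

The two most frequent reciprocal classes, P w Z and p W z, are the parental types, so the F1 was P w Z / p W z.
The two rarest classes, P W Z and p w z, are the double crossovers. Comparing them with the parentals, only the w allele has switched, so w is the middle locus and the order is p – w – z.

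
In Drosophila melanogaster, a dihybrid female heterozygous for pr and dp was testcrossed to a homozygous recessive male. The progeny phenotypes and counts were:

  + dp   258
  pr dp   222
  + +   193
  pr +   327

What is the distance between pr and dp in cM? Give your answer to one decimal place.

41.5 cM

The two most frequent classes, + dp (258) and pr + (327), are the parental types, so the F1 was + dp / pr +.
The recombinant classes are + + and pr dp: 193 + 222 = 415.
Recombination frequency = 415/1000 = 0.4150 ≈ 41.5%, i.e. 41.5 cM.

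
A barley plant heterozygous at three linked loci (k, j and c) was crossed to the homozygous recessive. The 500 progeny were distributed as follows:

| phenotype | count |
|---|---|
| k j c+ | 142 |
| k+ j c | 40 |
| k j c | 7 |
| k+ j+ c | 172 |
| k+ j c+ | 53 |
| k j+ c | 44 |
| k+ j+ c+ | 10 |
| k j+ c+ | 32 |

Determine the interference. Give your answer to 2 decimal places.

The two most frequent reciprocal classes, k+ j+ c and k j c+, are the parental types, so the F1 was k+ j+ c / k j c+.
The two rarest classes, k+ j+ c+ and k j c, are the double crossovers. Comparing them with the parentals, only the c allele has switched, so c is the middle locus and the order is j – c – k.
j–c: (72 + 17)/500 = 0.1780; c–k: (97 + 17)/500 = 0.2280.
Expected DCO frequency = 0.1780 × 0.2280 ≈ 0.04058; observed = 17/500 ≈ 0.03400.
Coefficient of coincidence = 0.03400/0.04058 ≈ 0.84; interference = 1 − 0.84 = 0.16.

0.16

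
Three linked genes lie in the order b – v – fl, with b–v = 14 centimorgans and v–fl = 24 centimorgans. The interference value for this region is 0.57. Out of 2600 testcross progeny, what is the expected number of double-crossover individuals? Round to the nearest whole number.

Map distances give recombination frequencies of 0.140 and 0.240 for the two intervals.
With interference 0.57 (so coincidence = 0.43), expected double-crossover frequency = 0.140 × 0.240 × 0.43 = 0.01445.
Expected number = 0.01445 × 2600 = 37.56 ≈ 38.

38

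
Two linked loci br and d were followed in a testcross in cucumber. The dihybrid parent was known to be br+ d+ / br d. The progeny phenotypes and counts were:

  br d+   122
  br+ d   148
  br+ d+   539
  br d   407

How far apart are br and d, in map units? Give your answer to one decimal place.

22.2 map units

The recombinant classes are br+ d and br d+: 148 + 122 = 270.
Recombination frequency = 270/1216 = 0.2220 ≈ 22.2%, i.e. 22.2 map units.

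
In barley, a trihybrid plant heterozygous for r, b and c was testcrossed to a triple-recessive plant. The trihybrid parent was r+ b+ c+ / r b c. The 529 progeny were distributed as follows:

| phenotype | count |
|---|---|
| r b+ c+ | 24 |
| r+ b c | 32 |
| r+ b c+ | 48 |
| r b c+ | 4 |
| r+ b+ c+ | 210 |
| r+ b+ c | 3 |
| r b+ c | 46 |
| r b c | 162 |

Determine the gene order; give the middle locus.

c

The two rarest classes, r+ b+ c and r b c+, are the double crossovers. Comparing them with the parentals, only the c allele has switched, so c is the middle locus and the order is r – c – b.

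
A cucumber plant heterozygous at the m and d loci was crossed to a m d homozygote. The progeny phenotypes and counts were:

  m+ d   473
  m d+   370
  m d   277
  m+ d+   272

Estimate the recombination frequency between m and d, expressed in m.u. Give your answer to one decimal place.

39.4 m.u.

The two most frequent classes, m+ d (473) and m d+ (370), are the parental types, so the F1 was m+ d / m d+.
The recombinant classes are m+ d+ and m d: 272 + 277 = 549.
Recombination frequency = 549/1392 = 0.3944 ≈ 39.4%, i.e. 39.4 m.u.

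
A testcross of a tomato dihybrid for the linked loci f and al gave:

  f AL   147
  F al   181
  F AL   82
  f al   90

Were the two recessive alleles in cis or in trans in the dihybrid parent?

The two most frequent classes are F al (181) and f AL (147); these are the parental (non-recombinant) types.
So the F1 carried F al on one chromosome and f AL on the other — the recessive alleles are on opposite chromosomes (trans / repulsion).

trans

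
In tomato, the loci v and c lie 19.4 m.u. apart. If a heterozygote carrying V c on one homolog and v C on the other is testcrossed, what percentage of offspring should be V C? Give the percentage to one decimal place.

A map distance of 19.4 m.u. corresponds to a recombination frequency of 0.194.
The F1 is V c / v C, so V C is a recombinant gamete class with expected frequency r/2 = 0.194/2 = 0.0970.
That is 0.0970 = 9.7% of the progeny.

9.7%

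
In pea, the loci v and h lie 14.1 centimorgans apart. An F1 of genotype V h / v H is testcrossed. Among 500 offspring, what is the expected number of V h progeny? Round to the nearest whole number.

215

A map distance of 14.1 centimorgans corresponds to a recombination frequency of 0.141.
The F1 is V h / v H, so V h is a parental gamete class with expected frequency (1 − r)/2 = 0.859/2 = 0.4295.
Expected number = 0.4295 × 500 = 214.75 ≈ 215.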